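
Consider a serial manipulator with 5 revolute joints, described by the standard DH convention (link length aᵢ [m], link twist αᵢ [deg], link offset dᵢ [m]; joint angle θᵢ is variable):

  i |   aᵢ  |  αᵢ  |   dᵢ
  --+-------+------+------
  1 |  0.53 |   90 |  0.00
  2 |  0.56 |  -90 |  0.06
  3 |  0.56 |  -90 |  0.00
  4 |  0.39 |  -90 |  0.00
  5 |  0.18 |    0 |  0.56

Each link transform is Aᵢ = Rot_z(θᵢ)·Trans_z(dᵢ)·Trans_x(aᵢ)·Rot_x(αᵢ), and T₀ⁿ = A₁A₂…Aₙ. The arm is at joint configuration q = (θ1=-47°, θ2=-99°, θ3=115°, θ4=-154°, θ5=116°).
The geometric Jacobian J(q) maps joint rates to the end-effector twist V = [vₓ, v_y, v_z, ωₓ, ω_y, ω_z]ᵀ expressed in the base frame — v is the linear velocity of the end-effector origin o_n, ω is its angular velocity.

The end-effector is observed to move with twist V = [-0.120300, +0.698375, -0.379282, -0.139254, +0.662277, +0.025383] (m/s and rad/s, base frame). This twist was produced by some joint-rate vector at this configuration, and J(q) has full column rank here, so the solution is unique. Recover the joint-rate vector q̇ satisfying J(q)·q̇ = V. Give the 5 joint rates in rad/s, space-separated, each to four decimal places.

o_n = [1.0954, -0.4635, -0.5785]
J₁: ẑ×o_n = [0.4635, 1.0954, -0.0000], ω = ẑ
J2: z=[-0.7314, -0.6820, 0.0000] o=[0.3615, -0.3876, 0.0000] → [0.3945, -0.4231, 0.5560, -0.7314, -0.6820, 0.0000]
J3: z=[0.6736, -0.7223, -0.1564] o=[0.2578, -0.3645, -0.5531] → [0.0028, -0.1139, 0.5383, 0.6736, -0.7223, -0.1564]
J4: z=[-0.2124, -0.3919, 0.8951] o=[0.6543, -0.0454, -0.3194] → [0.4758, 0.3398, 0.2617, -0.2124, -0.3919, 0.8951]
J5: z=[0.9158, -0.3995, 0.0424] o=[0.5213, -0.3686, -0.4924] → [0.0384, 0.1032, 0.1424, 0.9158, -0.3995, 0.0424]
q̇ = J⁺·V = [0.9390, -0.1770, 0.1100, -0.9730, -0.6000]

0.9390 -0.1770 0.1100 -0.9730 -0.6000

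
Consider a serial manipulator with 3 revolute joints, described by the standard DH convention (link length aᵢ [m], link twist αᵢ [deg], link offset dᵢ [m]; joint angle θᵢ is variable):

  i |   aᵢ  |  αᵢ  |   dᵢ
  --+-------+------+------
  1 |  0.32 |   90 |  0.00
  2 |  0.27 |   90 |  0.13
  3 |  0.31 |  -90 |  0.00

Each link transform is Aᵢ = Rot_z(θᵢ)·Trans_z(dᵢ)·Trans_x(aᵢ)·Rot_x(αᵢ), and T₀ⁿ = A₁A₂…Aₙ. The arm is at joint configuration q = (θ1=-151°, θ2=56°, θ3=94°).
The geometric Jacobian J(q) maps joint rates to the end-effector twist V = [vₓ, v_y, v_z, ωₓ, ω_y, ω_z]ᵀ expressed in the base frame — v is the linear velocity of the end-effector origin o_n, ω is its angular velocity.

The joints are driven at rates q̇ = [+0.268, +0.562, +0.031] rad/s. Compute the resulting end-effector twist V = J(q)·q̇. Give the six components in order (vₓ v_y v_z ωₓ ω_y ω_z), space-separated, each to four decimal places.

o_n = [-0.6143, 0.1617, 0.2059]
J₁: ẑ×o_n = [-0.1617, -0.6143, 0.0000], ω = ẑ
J2: z=[-0.4848, 0.8746, 0.0000] o=[-0.2799, -0.1551, 0.0000] → [0.1801, 0.0998, 0.1389, -0.4848, 0.8746, 0.0000]
J3: z=[-0.7251, -0.4019, -0.5592] o=[-0.4750, -0.1146, 0.2238] → [0.1617, 0.0649, -0.2564, -0.7251, -0.4019, -0.5592]
V = J·q̇ = [0.0629, -0.1065, 0.0701, -0.2949, 0.4791, 0.2507]

0.0629 -0.1065 0.0701 -0.2949 0.4791 0.2507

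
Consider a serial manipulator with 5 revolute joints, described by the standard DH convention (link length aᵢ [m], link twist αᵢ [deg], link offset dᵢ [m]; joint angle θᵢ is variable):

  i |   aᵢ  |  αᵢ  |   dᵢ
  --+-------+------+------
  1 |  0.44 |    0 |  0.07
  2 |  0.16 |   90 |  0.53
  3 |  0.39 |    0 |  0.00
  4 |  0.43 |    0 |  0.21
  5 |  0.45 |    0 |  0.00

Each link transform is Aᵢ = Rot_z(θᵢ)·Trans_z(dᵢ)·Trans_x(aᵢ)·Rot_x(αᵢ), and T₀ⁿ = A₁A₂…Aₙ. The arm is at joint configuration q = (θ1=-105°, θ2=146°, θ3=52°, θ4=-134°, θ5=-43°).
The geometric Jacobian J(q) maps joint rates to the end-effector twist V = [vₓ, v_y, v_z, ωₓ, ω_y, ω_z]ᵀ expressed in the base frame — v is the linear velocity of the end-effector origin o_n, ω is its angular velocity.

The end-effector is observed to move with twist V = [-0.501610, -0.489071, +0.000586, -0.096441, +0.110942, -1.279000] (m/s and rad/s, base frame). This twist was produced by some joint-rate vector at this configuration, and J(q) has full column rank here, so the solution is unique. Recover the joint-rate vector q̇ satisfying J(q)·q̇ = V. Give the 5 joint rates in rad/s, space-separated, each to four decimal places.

o_n = [0.1762, -0.4511, 0.1129]
J₁: ẑ×o_n = [0.4511, 0.1762, -0.0000], ω = ẑ
J2: z=[0.0000, 0.0000, 1.0000] o=[-0.1139, -0.4250, 0.0700] → [0.0261, 0.2901, -0.0000, 0.0000, 0.0000, 1.0000]
J3: z=[0.6561, -0.7547, 0.0000] o=[0.0069, -0.3200, 0.6000] → [0.3676, 0.3196, 0.0418, 0.6561, -0.7547, 0.0000]
J4: z=[0.6561, -0.7547, 0.0000] o=[0.1881, -0.1625, 0.9073] → [0.5996, 0.5212, -0.1983, 0.6561, -0.7547, 0.0000]
J5: z=[0.6561, -0.7547, 0.0000] o=[0.3710, -0.2817, 0.4815] → [0.2782, 0.2418, -0.2581, 0.6561, -0.7547, 0.0000]
q̇ = J⁺·V = [-0.5980, -0.6810, -0.0180, -0.5340, 0.4050]

-0.5980 -0.6810 -0.0180 -0.5340 0.4050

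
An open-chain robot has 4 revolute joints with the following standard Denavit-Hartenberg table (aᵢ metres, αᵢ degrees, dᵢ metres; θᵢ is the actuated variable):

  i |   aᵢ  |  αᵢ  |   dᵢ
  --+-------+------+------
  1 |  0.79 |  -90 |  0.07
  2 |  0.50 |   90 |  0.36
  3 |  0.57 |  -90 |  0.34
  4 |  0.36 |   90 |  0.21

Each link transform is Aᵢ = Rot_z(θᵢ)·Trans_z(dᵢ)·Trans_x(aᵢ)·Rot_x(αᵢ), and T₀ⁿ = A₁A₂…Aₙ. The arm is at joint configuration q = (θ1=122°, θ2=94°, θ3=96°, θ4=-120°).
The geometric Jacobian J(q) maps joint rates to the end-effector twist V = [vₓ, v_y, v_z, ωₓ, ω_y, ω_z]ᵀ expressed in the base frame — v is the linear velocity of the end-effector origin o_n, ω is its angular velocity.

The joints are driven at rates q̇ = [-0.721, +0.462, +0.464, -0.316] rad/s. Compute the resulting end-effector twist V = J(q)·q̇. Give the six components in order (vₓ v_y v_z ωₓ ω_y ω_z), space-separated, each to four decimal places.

o_n = [-1.3695, 0.8219, -0.2252]
J₁: ẑ×o_n = [-0.8219, -1.3695, 0.0000], ω = ẑ
J2: z=[-0.8480, -0.5299, 0.0000] o=[-0.4186, 0.6700, 0.0700] → [0.1565, -0.2504, -0.6327, -0.8480, -0.5299, 0.0000]
J3: z=[-0.5286, 0.8460, -0.0698] o=[-0.7055, 0.4496, -0.4288] → [0.1982, 0.1539, 0.3650, -0.5286, 0.8460, -0.0698]
J4: z=[0.0519, 0.1142, 0.9921] o=[-1.3681, 0.4404, -0.3931] → [-0.3593, -0.0101, 0.0200, 0.0519, 0.1142, 0.9921]
V = J·q̇ = [0.8703, 0.9464, -0.1292, -0.6535, 0.1116, -1.0669]

0.8703 0.9464 -0.1292 -0.6535 0.1116 -1.0669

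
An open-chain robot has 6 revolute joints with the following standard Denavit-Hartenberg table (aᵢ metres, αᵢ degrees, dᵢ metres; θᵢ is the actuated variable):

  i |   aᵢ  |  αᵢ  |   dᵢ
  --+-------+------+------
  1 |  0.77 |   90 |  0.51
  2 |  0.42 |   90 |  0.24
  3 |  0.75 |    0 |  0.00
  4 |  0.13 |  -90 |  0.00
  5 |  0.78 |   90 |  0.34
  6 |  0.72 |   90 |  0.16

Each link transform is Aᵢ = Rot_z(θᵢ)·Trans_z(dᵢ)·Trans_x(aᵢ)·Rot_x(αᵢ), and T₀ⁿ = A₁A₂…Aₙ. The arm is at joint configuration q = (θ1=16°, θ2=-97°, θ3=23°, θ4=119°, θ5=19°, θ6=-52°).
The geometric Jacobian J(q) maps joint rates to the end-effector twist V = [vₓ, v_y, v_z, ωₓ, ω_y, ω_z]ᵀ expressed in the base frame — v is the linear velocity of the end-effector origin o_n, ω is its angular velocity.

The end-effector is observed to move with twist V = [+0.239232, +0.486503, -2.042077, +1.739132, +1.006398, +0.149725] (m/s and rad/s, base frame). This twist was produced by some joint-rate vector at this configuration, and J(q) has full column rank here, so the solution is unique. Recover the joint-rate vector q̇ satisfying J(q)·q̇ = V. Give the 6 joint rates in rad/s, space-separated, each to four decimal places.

0.8240 -0.5340 -0.9640 -0.1470 -0.3020 -0.9580

o_n = [1.3764, -1.2037, 0.2859]
J₁: ẑ×o_n = [1.2037, 1.3764, -0.0000], ω = ẑ
J2: z=[0.2756, -0.9613, 0.0000] o=[0.7402, 0.2122, 0.5100] → [0.2154, 0.0618, 0.2213, 0.2756, -0.9613, 0.0000]
J3: z=[-0.9541, -0.2736, 0.1219] o=[0.7571, -0.0326, 0.0931] → [0.0900, 0.2594, 1.2868, -0.9541, -0.2736, 0.1219]
J4: z=[-0.9541, -0.2736, 0.1219] o=[0.7570, -0.3375, -0.5921] → [-0.1347, 0.9132, 0.9959, -0.9541, -0.2736, 0.1219]
J5: z=[-0.1451, 0.7782, 0.6111] o=[0.7911, -0.4110, -0.4904] → [1.0885, 0.4703, -0.3405, -0.1451, 0.7782, 0.6111]
J6: z=[-0.8168, -0.4427, 0.3699] o=[1.1773, -0.4938, 0.2632] → [0.2525, 0.0922, 0.6679, -0.8168, -0.4427, 0.3699]
q̇ = J⁺·V = [0.8240, -0.5340, -0.9640, -0.1470, -0.3020, -0.9580]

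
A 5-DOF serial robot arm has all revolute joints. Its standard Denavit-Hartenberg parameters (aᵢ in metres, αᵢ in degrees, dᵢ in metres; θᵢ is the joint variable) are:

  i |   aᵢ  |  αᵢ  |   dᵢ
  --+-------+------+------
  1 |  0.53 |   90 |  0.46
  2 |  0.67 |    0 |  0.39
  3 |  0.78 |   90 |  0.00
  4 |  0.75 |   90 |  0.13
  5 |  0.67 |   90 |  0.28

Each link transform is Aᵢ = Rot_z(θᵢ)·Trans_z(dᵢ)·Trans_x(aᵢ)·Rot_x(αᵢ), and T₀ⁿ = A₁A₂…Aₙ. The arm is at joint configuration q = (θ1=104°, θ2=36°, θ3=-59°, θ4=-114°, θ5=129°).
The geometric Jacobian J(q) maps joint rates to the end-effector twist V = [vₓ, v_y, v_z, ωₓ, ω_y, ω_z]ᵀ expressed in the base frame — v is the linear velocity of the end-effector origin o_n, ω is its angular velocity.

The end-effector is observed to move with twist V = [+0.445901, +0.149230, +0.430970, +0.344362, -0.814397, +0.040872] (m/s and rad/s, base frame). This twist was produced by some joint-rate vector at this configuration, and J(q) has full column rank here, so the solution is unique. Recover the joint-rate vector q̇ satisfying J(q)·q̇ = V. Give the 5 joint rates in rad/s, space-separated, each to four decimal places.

-0.0920 0.3440 -0.5880 0.2190 0.9370

o_n = [-0.0870, 1.1918, 0.1022]
J₁: ẑ×o_n = [-1.1918, -0.0870, 0.0000], ω = ẑ
J2: z=[0.9703, 0.2419, 0.0000] o=[-0.1282, 0.5143, 0.4600] → [-0.0866, 0.3472, 0.6474, 0.9703, 0.2419, 0.0000]
J3: z=[0.9703, 0.2419, 0.0000] o=[0.1191, 1.1345, 0.8538] → [-0.1818, 0.7293, 0.1054, 0.9703, 0.2419, 0.0000]
J4: z=[0.0945, -0.3791, -0.9205] o=[-0.0546, 1.8312, 0.5490] → [-0.4192, 0.0720, -0.0727, 0.0945, -0.3791, -0.9205]
J5: z=[0.5981, -0.7175, 0.3570] o=[-0.6392, 1.3437, 0.5486] → [0.3745, 0.4641, 0.3054, 0.5981, -0.7175, 0.3570]
q̇ = J⁺·V = [-0.0920, 0.3440, -0.5880, 0.2190, 0.9370]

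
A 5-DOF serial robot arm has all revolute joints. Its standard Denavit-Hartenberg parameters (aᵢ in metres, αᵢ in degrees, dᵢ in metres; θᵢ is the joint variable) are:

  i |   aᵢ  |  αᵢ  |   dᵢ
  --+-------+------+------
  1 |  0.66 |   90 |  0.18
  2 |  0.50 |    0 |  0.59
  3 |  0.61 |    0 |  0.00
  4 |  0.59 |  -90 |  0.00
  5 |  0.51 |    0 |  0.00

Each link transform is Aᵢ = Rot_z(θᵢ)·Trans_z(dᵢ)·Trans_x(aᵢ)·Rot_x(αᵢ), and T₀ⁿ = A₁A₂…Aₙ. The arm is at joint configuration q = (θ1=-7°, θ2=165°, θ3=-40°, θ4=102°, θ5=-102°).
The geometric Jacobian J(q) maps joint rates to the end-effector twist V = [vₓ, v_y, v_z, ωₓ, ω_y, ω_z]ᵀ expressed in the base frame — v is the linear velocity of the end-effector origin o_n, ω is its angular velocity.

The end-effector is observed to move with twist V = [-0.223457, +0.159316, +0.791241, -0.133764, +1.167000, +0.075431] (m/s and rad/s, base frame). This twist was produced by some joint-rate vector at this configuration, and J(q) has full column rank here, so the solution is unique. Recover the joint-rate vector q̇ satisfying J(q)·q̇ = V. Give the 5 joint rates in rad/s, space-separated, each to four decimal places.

-0.1810 -0.2920 -0.0970 -0.7530 -0.3760

o_n = [-0.6319, -1.0195, 0.4551]
J₁: ẑ×o_n = [1.0195, -0.6319, 0.0000], ω = ẑ
J2: z=[-0.1219, -0.9925, 0.0000] o=[0.6551, -0.0804, 0.1800] → [-0.2731, 0.0335, -1.1629, -0.1219, -0.9925, 0.0000]
J3: z=[-0.1219, -0.9925, 0.0000] o=[0.1038, -0.6072, 0.3094] → [-0.1446, 0.0178, -0.6799, -0.1219, -0.9925, 0.0000]
J4: z=[-0.1219, -0.9925, 0.0000] o=[-0.2435, -0.5645, 0.8091] → [0.3513, -0.0431, -0.3301, -0.1219, -0.9925, 0.0000]
J5: z=[0.7259, -0.0891, -0.6820] o=[-0.6428, -0.5155, 0.3776] → [-0.3506, -0.0638, -0.3648, 0.7259, -0.0891, -0.6820]
q̇ = J⁺·V = [-0.1810, -0.2920, -0.0970, -0.7530, -0.3760]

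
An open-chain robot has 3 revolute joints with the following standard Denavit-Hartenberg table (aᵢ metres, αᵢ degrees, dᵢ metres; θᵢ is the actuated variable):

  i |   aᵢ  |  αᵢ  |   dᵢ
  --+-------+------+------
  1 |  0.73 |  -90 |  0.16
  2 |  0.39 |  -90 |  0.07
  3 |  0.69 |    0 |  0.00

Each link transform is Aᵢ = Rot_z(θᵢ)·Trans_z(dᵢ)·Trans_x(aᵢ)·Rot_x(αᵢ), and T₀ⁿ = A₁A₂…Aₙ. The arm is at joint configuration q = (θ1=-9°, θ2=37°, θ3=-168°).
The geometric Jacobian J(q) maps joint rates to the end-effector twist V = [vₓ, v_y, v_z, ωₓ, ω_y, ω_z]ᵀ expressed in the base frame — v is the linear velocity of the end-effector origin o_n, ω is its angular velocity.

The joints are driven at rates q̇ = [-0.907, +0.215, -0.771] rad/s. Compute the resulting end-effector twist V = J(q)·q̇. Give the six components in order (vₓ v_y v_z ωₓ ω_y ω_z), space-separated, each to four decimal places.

o_n = [0.5297, 0.1322, 0.3315]
J₁: ẑ×o_n = [-0.1322, 0.5297, 0.0000], ω = ẑ
J2: z=[0.1564, 0.9877, 0.0000] o=[0.7210, -0.1142, 0.1600] → [0.1694, -0.0268, 0.2275, 0.1564, 0.9877, 0.0000]
J3: z=[-0.5944, 0.0941, -0.7986] o=[1.0396, -0.0938, -0.0747] → [0.2187, 0.6487, -0.0863, -0.5944, 0.0941, -0.7986]
V = J·q̇ = [-0.0123, -0.9863, 0.1155, 0.4919, 0.1398, -0.2913]

-0.0123 -0.9863 0.1155 0.4919 0.1398 -0.2913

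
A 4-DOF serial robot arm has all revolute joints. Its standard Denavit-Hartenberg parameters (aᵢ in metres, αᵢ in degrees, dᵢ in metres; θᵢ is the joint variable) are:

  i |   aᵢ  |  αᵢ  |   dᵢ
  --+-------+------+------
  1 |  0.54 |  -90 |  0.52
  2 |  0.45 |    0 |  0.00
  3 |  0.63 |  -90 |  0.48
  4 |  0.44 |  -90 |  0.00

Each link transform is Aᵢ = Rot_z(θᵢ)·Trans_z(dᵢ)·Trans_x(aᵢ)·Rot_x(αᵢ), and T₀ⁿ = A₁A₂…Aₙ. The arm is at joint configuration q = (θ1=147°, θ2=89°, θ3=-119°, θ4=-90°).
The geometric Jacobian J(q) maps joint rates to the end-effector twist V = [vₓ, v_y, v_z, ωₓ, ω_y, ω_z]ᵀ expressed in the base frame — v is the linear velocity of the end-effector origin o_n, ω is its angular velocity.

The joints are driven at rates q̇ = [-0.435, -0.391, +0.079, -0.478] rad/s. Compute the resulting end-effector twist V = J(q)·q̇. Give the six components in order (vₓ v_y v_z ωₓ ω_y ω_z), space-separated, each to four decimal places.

0.0111 0.5600 0.0681 0.3704 0.1315 -0.0210

o_n = [-1.4181, -0.1760, 0.3851]
J₁: ẑ×o_n = [0.1760, -1.4181, 0.0000], ω = ẑ
J2: z=[-0.5446, -0.8387, 0.0000] o=[-0.4529, 0.2941, 0.5200] → [0.1132, -0.0735, -0.5534, -0.5446, -0.8387, 0.0000]
J3: z=[-0.5446, -0.8387, 0.0000] o=[-0.4595, 0.2984, 0.0701] → [-0.2642, 0.1716, -0.5456, -0.5446, -0.8387, 0.0000]
J4: z=[-0.4193, 0.2723, -0.8660] o=[-1.1785, 0.1930, 0.3851] → [-0.3196, 0.2075, 0.2200, -0.4193, 0.2723, -0.8660]
V = J·q̇ = [0.0111, 0.5600, 0.0681, 0.3704, 0.1315, -0.0210]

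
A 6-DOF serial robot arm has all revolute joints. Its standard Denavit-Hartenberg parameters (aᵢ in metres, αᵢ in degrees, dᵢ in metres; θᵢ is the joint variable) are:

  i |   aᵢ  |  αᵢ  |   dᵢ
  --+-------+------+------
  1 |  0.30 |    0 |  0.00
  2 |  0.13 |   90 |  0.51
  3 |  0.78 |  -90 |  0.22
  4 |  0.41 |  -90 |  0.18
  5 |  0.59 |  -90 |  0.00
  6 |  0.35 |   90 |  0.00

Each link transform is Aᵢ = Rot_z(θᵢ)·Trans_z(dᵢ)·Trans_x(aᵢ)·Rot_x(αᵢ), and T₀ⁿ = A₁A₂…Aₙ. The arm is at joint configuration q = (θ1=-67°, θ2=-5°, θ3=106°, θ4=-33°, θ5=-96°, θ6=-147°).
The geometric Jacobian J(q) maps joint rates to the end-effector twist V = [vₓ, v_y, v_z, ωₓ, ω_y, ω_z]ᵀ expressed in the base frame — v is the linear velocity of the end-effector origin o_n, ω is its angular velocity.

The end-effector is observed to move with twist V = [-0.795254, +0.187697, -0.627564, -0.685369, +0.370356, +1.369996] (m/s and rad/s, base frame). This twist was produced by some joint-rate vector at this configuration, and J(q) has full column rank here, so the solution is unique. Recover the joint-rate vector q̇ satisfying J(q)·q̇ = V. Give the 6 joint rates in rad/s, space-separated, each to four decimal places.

0.7580 0.9060 0.8620 0.6530 0.2030 -0.2850

o_n = [-0.3395, 0.2670, 1.5343]
J₁: ẑ×o_n = [-0.2670, -0.3395, 0.0000], ω = ẑ
J2: z=[0.0000, 0.0000, 1.0000] o=[0.1172, -0.2762, 0.0000] → [-0.5431, -0.4567, 0.0000, 0.0000, 0.0000, 1.0000]
J3: z=[-0.9511, -0.3090, 0.0000] o=[0.1574, -0.3998, 0.5100] → [-0.3165, 0.9741, -0.7877, -0.9511, -0.3090, 0.0000]
J4: z=[-0.2970, 0.9142, -0.2756] o=[-0.1183, -0.2633, 1.2598] → [0.3971, 0.1425, 0.0448, -0.2970, 0.9142, -0.2756]
J5: z=[0.7512, 0.4019, 0.5235] o=[-0.4134, -0.0776, 1.5407] → [-0.1830, 0.0435, 0.2292, 0.7512, 0.4019, 0.5235]
J6: z=[-0.6172, 0.1468, 0.7730] o=[-0.5514, 0.4556, 1.3293] → [0.1759, 0.2903, 0.0854, -0.6172, 0.1468, 0.7730]
q̇ = J⁺·V = [0.7580, 0.9060, 0.8620, 0.6530, 0.2030, -0.2850]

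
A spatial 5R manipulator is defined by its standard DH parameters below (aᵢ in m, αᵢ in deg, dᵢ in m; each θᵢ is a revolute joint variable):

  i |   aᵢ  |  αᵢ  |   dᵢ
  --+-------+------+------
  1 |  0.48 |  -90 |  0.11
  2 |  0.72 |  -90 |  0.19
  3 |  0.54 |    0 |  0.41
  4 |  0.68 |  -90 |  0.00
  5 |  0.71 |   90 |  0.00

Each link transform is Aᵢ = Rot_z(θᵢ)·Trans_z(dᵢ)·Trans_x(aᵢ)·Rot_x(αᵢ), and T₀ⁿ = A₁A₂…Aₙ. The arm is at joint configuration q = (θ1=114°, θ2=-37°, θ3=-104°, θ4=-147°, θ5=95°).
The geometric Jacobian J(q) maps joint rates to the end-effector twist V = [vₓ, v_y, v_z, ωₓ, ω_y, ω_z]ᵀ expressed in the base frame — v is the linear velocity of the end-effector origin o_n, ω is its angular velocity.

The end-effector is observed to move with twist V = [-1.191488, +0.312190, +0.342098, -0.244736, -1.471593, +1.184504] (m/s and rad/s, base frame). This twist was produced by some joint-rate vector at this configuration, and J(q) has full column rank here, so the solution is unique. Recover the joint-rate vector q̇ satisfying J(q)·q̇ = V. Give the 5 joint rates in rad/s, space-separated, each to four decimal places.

o_n = [-0.3669, 0.5055, 0.5810]
J₁: ẑ×o_n = [-0.5055, -0.3669, 0.0000], ω = ẑ
J2: z=[-0.9135, -0.4067, 0.0000] o=[-0.1952, 0.4385, 0.1100] → [-0.1916, 0.4303, -0.1310, -0.9135, -0.4067, 0.0000]
J3: z=[-0.2448, 0.5498, -0.7986] o=[-0.6027, 0.8865, 0.5433] → [-0.2835, -0.1791, -0.0364, -0.2448, 0.5498, -0.7986]
J4: z=[-0.2448, 0.5498, -0.7986] o=[-1.1393, 0.8035, 0.1372] → [0.0060, -0.5083, -0.3517, -0.2448, 0.5498, -0.7986]
J5: z=[0.0097, -0.8223, -0.5690] o=[-0.4800, 0.9035, 0.0040] → [-0.7009, -0.0700, 0.0892, 0.0097, -0.8223, -0.5690]
q̇ = J⁺·V = [0.9230, 0.5340, -0.0120, -0.9460, 0.8850]

0.9230 0.5340 -0.0120 -0.9460 0.8850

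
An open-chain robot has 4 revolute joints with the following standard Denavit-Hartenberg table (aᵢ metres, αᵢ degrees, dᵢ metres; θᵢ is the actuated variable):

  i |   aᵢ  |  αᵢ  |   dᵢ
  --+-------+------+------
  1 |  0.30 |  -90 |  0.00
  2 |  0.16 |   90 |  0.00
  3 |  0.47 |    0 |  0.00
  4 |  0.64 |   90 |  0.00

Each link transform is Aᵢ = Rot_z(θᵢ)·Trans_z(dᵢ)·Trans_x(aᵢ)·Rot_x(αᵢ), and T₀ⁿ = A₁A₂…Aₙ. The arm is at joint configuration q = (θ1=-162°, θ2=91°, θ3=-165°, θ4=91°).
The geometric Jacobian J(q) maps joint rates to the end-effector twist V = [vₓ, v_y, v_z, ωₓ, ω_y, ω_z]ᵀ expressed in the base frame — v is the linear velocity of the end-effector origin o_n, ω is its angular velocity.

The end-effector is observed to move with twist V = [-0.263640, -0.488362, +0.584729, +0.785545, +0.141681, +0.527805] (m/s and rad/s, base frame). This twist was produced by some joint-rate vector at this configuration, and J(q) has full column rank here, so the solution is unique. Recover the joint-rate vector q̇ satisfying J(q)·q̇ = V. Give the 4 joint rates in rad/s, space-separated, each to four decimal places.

o_n = [-0.5150, 0.6074, 0.1176]
J₁: ẑ×o_n = [-0.6074, -0.5150, 0.0000], ω = ẑ
J2: z=[0.3090, -0.9511, 0.0000] o=[-0.2853, -0.0927, 0.0000] → [-0.1118, -0.0363, -0.0021, 0.3090, -0.9511, 0.0000]
J3: z=[-0.9509, -0.3090, -0.0175] o=[-0.2827, -0.0918, -0.1600] → [-0.0735, 0.2680, -0.7367, -0.9509, -0.3090, -0.0175]
J4: z=[-0.9509, -0.3090, -0.0175] o=[-0.3278, 0.0214, 0.2939] → [0.0647, -0.1645, -0.6151, -0.9509, -0.3090, -0.0175]
q̇ = J⁺·V = [0.5140, 0.1080, -0.8090, 0.0180]

0.5140 0.1080 -0.8090 0.0180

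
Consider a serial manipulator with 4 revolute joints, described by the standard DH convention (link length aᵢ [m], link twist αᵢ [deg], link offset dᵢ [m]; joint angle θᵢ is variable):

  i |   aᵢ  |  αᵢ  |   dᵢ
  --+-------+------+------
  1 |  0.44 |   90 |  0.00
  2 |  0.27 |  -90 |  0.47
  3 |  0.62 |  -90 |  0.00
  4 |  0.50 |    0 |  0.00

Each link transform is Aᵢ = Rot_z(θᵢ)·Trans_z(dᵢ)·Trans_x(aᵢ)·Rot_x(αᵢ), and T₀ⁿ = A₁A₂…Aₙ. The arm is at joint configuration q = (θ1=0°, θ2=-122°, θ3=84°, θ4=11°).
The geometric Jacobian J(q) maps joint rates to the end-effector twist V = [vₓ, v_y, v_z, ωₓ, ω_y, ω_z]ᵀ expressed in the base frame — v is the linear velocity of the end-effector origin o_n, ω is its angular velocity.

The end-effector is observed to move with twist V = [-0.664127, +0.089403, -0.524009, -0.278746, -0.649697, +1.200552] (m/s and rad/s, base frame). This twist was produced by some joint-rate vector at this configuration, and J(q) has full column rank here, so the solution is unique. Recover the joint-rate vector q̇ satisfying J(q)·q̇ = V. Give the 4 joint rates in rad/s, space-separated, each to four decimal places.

o_n = [0.1545, 0.6347, -0.2769]
J₁: ẑ×o_n = [-0.6347, 0.1545, 0.0000], ω = ẑ
J2: z=[0.0000, -1.0000, 0.0000] o=[0.4400, 0.0000, 0.0000] → [0.2769, -0.0000, -0.2855, 0.0000, -1.0000, 0.0000]
J3: z=[0.8480, -0.0000, -0.5299] o=[0.2969, -0.4700, -0.2290] → [0.5854, 0.1161, 0.9369, 0.8480, -0.0000, -0.5299]
J4: z=[0.5270, 0.1045, 0.8434] o=[0.2626, 0.1466, -0.2839] → [-0.4109, -0.0949, 0.2685, 0.5270, 0.1045, 0.8434]
q̇ = J⁺·V = [0.9220, 0.6590, -0.3840, 0.0890]

0.9220 0.6590 -0.3840 0.0890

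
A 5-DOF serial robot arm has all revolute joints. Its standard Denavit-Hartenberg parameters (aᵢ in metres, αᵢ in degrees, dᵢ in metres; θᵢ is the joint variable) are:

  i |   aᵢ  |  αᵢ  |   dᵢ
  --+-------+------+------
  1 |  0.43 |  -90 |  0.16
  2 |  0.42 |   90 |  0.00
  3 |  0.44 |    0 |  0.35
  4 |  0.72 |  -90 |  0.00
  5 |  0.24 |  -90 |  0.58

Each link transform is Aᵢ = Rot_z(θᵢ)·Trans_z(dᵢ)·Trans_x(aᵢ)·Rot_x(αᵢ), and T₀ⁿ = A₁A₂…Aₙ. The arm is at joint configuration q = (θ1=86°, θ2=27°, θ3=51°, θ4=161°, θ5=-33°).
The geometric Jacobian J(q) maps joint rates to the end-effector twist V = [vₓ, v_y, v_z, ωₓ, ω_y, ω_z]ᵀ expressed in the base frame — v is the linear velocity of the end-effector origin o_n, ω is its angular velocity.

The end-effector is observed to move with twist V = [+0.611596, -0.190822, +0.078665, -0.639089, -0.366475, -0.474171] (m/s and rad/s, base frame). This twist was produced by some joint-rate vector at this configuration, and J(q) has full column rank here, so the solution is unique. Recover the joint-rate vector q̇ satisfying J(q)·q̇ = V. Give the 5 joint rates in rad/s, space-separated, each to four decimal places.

o_n = [0.6957, 0.8003, 0.4871]
J₁: ẑ×o_n = [-0.8003, 0.6957, 0.0000], ω = ẑ
J2: z=[-0.9976, 0.0698, 0.0000] o=[0.0300, 0.4290, 0.1600] → [0.0228, 0.3263, -0.4169, -0.9976, 0.0698, 0.0000]
J3: z=[0.0317, 0.4529, 0.8910] o=[0.0561, 0.8023, -0.0307] → [0.2362, 0.5534, -0.2897, 0.0317, 0.4529, 0.8910]
J4: z=[0.0317, 0.4529, 0.8910] o=[-0.2567, 1.2307, 0.1555] → [0.5337, 0.8381, -0.4449, 0.0317, 0.4529, 0.8910]
J5: z=[0.8789, 0.4119, -0.2406] o=[0.0859, 0.6614, 0.4327] → [0.0558, -0.1945, -0.1290, 0.8789, 0.4119, -0.2406]
q̇ = J⁺·V = [-0.6450, -0.0970, -0.5460, 0.5120, -0.8360]

-0.6450 -0.0970 -0.5460 0.5120 -0.8360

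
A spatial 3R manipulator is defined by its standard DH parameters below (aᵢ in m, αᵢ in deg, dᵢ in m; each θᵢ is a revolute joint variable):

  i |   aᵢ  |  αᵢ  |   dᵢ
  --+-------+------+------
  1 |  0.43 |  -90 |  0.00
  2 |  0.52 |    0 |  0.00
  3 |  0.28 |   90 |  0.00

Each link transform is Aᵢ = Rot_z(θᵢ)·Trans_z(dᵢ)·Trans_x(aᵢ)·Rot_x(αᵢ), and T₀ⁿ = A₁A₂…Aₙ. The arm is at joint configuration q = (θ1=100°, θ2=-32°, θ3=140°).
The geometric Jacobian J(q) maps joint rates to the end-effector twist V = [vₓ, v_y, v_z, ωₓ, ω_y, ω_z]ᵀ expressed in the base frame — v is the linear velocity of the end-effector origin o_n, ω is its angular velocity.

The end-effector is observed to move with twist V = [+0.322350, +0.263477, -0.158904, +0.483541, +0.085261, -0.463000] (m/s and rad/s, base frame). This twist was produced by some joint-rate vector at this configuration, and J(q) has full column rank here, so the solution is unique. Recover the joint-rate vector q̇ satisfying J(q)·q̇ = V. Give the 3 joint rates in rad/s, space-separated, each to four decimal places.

o_n = [-0.1362, 0.7725, 0.0093]
J₁: ẑ×o_n = [-0.7725, -0.1362, 0.0000], ω = ẑ
J2: z=[-0.9848, -0.1736, 0.0000] o=[-0.0747, 0.4235, 0.0000] → [-0.0016, 0.0091, -0.3545, -0.9848, -0.1736, 0.0000]
J3: z=[-0.9848, -0.1736, 0.0000] o=[-0.1512, 0.8578, 0.2756] → [0.0462, -0.2623, 0.0865, -0.9848, -0.1736, 0.0000]
q̇ = J⁺·V = [-0.4630, 0.2640, -0.7550]

-0.4630 0.2640 -0.7550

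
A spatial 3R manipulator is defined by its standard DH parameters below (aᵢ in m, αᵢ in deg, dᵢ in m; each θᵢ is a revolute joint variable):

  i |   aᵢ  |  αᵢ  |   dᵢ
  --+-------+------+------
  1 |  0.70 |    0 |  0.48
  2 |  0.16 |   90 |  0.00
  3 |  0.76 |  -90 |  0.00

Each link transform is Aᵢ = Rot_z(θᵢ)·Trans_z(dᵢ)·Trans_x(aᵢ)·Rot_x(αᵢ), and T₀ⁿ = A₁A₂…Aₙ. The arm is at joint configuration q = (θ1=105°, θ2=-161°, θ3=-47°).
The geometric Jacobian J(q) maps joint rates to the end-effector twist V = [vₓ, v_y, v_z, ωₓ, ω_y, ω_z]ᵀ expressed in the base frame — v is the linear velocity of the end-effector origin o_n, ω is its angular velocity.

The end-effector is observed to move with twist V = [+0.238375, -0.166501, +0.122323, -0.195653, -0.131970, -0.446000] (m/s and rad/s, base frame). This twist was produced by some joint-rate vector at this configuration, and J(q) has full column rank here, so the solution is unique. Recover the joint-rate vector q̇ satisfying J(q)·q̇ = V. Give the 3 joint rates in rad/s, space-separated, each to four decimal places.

-0.6150 0.1690 0.2360

o_n = [0.1981, 0.1138, -0.0758]
J₁: ẑ×o_n = [-0.1138, 0.1981, 0.0000], ω = ẑ
J2: z=[0.0000, 0.0000, 1.0000] o=[-0.1812, 0.6761, 0.4800] → [0.5624, 0.3793, -0.0000, 0.0000, 0.0000, 1.0000]
J3: z=[-0.8290, -0.5592, 0.0000] o=[-0.0917, 0.5435, 0.4800] → [0.3108, -0.4608, 0.5183, -0.8290, -0.5592, 0.0000]
q̇ = J⁺·V = [-0.6150, 0.1690, 0.2360]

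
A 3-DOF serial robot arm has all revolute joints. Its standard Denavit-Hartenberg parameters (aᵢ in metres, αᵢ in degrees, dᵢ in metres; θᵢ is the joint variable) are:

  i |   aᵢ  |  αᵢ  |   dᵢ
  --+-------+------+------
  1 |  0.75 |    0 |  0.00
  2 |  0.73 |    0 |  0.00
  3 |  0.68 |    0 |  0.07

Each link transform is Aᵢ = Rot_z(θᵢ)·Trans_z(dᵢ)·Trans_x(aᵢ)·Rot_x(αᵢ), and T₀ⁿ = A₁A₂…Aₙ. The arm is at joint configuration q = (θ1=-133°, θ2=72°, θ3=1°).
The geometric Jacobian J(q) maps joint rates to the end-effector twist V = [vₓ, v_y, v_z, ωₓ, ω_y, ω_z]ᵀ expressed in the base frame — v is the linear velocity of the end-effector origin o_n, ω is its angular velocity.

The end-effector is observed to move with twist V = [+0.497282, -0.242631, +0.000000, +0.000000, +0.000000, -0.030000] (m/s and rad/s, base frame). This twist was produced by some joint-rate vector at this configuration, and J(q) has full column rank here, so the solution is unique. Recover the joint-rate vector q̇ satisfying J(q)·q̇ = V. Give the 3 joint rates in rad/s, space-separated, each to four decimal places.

0.6350 -0.3740 -0.2910

o_n = [0.1824, -1.7759, 0.0700]
J₁: ẑ×o_n = [1.7759, 0.1824, -0.0000], ω = ẑ
J2: z=[0.0000, 0.0000, 1.0000] o=[-0.5115, -0.5485, 0.0000] → [1.2274, 0.6939, -0.0000, 0.0000, 0.0000, 1.0000]
J3: z=[0.0000, 0.0000, 1.0000] o=[-0.1576, -1.1870, 0.0000] → [0.5889, 0.3400, -0.0000, 0.0000, 0.0000, 1.0000]
q̇ = J⁺·V = [0.6350, -0.3740, -0.2910]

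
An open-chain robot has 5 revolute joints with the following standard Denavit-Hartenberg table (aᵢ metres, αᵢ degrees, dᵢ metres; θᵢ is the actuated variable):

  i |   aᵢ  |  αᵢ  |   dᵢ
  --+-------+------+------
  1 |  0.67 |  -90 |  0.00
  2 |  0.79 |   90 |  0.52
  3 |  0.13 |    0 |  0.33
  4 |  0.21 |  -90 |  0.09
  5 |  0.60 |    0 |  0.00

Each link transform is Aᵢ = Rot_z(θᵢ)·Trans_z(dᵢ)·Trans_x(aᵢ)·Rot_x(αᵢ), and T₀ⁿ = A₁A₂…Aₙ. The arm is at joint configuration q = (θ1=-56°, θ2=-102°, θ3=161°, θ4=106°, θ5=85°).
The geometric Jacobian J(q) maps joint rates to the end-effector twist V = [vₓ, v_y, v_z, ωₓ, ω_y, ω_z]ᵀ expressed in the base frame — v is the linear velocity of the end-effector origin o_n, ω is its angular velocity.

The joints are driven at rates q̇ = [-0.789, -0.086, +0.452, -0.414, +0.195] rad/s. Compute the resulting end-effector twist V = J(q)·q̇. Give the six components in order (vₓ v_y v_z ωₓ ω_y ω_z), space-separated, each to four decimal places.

o_n = [0.6449, -0.4190, 0.6760]
J₁: ẑ×o_n = [0.4190, 0.6449, -0.0000], ω = ẑ
J2: z=[0.8290, 0.5592, 0.0000] o=[0.3747, -0.5555, 0.0000] → [0.3780, -0.5605, -0.0380, 0.8290, 0.5592, 0.0000]
J3: z=[-0.5470, 0.8109, -0.2079] o=[0.7139, -0.1285, 0.7727] → [-0.1388, -0.0386, 0.2148, -0.5470, 0.8109, -0.2079]
J4: z=[-0.5470, 0.8109, -0.2079] o=[0.5828, 0.1416, 0.5839] → [-0.0418, 0.0375, 0.2562, -0.5470, 0.8109, -0.2079]
J5: z=[-0.1595, 0.1429, 0.9768] o=[0.3610, 0.0954, 0.5544] → [0.5198, 0.2968, 0.0415, -0.1595, 0.1429, 0.9768]
V = J·q̇ = [-0.3071, -0.4357, 0.0024, -0.1232, 0.0106, -0.6064]

-0.3071 -0.4357 0.0024 -0.1232 0.0106 -0.6064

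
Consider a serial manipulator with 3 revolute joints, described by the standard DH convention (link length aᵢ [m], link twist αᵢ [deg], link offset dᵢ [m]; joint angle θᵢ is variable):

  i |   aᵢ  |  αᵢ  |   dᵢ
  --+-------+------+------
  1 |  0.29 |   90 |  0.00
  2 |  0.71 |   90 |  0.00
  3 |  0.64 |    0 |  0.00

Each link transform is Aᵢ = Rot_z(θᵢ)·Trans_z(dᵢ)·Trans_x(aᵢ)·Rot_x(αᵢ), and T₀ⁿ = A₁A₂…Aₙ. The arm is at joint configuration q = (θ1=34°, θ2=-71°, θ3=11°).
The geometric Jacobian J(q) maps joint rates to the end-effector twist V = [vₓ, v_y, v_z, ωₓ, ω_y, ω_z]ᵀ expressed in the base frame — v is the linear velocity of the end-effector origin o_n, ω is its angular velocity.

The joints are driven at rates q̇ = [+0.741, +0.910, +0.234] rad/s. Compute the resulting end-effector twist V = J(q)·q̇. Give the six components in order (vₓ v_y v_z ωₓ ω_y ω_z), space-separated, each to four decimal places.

o_n = [0.6699, 0.3046, -1.2653]
J₁: ẑ×o_n = [-0.3046, 0.6699, 0.0000], ω = ẑ
J2: z=[0.5592, -0.8290, 0.0000] o=[0.2404, 0.1622, 0.0000] → [1.0490, 0.7076, 0.4357, 0.5592, -0.8290, 0.0000]
J3: z=[-0.7839, -0.5287, -0.3256] o=[0.4321, 0.2914, -0.6713] → [0.3183, -0.5431, 0.1155, -0.7839, -0.5287, -0.3256]
V = J·q̇ = [0.8034, 1.0132, 0.4235, 0.3254, -0.8781, 0.6648]

0.8034 1.0132 0.4235 0.3254 -0.8781 0.6648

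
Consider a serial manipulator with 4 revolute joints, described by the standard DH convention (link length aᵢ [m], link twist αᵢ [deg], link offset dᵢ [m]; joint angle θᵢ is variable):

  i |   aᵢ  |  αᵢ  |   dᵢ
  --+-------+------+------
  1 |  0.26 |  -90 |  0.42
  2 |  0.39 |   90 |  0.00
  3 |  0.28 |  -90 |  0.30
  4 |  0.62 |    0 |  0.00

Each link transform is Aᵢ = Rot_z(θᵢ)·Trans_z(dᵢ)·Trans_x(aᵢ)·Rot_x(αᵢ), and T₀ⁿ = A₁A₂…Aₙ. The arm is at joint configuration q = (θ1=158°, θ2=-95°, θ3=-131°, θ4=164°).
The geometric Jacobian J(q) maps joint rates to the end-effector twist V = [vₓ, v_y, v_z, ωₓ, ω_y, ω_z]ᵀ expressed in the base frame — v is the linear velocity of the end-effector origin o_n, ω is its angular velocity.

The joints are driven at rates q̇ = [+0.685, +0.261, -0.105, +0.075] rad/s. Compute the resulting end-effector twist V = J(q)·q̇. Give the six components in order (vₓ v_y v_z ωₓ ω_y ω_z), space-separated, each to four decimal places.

o_n = [-0.1629, -0.1914, 1.0038]
J₁: ẑ×o_n = [0.1914, -0.1629, 0.0000], ω = ẑ
J2: z=[-0.3746, -0.9272, 0.0000] o=[-0.2411, 0.0974, 0.4200] → [-0.5413, 0.2187, 0.1807, -0.3746, -0.9272, 0.0000]
J3: z=[0.9237, -0.3732, -0.0872] o=[-0.2096, 0.0847, 0.8085] → [-0.0969, -0.1844, -0.2376, 0.9237, -0.3732, -0.0872]
J4: z=[0.3068, 0.5836, 0.7518] o=[0.1319, 0.1746, 0.5994] → [0.5112, -0.3457, 0.0597, 0.3068, 0.5836, 0.7518]
V = J·q̇ = [0.0384, -0.0611, 0.0766, -0.1717, -0.1590, 0.7505]

0.0384 -0.0611 0.0766 -0.1717 -0.1590 0.7505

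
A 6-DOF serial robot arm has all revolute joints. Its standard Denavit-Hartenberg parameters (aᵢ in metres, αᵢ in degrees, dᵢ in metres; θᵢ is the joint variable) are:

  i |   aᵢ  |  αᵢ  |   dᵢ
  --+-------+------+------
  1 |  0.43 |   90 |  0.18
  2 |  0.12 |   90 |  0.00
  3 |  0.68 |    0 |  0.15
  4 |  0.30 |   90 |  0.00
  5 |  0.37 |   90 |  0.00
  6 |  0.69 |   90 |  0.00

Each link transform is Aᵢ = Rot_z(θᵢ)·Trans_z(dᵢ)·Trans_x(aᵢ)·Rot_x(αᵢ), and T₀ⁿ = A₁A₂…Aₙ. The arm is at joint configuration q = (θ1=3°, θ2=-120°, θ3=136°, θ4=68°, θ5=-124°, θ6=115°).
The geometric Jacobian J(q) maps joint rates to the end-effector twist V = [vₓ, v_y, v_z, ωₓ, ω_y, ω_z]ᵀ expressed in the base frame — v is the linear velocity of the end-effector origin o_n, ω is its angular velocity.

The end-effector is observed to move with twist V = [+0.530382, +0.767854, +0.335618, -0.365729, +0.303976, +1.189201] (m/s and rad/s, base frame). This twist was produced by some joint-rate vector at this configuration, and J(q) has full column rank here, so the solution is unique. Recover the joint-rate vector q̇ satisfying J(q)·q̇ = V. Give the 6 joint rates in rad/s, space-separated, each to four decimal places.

o_n = [0.8332, -0.8971, 0.9651]
J₁: ẑ×o_n = [0.8971, 0.8332, -0.0000], ω = ẑ
J2: z=[0.0523, -0.9986, 0.0000] o=[0.4294, 0.0225, 0.1800] → [-0.7841, -0.0411, 0.3551, 0.0523, -0.9986, 0.0000]
J3: z=[-0.8648, -0.0453, 0.5000] o=[0.3695, 0.0194, 0.0761] → [0.4179, 1.0008, 0.8136, -0.8648, -0.0453, 0.5000]
J4: z=[-0.8648, -0.0453, 0.5000] o=[0.5087, -0.4464, 0.5747] → [0.2077, 0.4999, 0.4045, -0.8648, -0.0453, 0.5000]
J5: z=[0.2509, -0.9016, 0.3522] o=[0.6392, -0.3173, 0.8120] → [0.0662, 0.0299, 0.0295, 0.2509, -0.9016, 0.3522]
J6: z=[-0.8441, -0.3819, -0.3763] o=[0.8145, -0.3924, 0.4950] → [-0.3695, 0.3898, 0.4332, -0.8441, -0.3819, -0.3763]
q̇ = J⁺·V = [0.6880, 0.7090, 0.1190, 0.8770, -0.8370, -0.7920]

0.6880 0.7090 0.1190 0.8770 -0.8370 -0.7920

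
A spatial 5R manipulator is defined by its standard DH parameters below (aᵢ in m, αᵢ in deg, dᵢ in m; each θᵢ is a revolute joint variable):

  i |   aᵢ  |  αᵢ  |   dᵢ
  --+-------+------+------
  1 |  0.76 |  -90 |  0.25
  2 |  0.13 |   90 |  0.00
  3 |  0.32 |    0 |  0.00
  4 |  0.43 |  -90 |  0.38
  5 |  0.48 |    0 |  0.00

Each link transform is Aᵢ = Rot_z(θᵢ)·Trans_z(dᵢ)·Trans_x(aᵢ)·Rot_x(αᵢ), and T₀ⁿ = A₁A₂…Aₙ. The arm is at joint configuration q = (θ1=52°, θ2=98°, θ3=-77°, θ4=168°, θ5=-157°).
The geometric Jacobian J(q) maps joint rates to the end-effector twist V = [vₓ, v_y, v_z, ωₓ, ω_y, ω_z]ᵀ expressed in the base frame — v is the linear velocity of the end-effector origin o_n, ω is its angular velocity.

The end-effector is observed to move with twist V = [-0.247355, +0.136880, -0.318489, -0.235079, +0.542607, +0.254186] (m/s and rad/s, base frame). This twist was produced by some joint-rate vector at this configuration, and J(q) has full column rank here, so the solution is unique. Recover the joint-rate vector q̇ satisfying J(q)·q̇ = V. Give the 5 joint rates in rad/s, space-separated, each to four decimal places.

0.1960 0.5210 0.1020 0.1700 0.0970

o_n = [1.0516, 0.8203, -0.0292]
J₁: ẑ×o_n = [-0.8203, 1.0516, 0.0000], ω = ẑ
J2: z=[-0.7880, 0.6157, 0.0000] o=[0.4679, 0.5989, 0.2500] → [-0.1719, -0.2200, -0.5339, -0.7880, 0.6157, 0.0000]
J3: z=[0.6097, 0.7803, -0.1392] o=[0.4568, 0.5846, 0.1213] → [-0.0846, 0.0090, -0.3205, 0.6097, 0.7803, -0.1392]
J4: z=[0.6097, 0.7803, -0.1392] o=[0.6963, 0.3848, 0.0500] → [-0.0012, -0.0012, -0.0117, 0.6097, 0.7803, -0.1392]
J5: z=[0.0994, 0.0989, 0.9901] o=[0.5898, 0.9468, 0.0045] → [0.1219, 0.4606, -0.0583, 0.0994, 0.0989, 0.9901]
q̇ = J⁺·V = [0.1960, 0.5210, 0.1020, 0.1700, 0.0970]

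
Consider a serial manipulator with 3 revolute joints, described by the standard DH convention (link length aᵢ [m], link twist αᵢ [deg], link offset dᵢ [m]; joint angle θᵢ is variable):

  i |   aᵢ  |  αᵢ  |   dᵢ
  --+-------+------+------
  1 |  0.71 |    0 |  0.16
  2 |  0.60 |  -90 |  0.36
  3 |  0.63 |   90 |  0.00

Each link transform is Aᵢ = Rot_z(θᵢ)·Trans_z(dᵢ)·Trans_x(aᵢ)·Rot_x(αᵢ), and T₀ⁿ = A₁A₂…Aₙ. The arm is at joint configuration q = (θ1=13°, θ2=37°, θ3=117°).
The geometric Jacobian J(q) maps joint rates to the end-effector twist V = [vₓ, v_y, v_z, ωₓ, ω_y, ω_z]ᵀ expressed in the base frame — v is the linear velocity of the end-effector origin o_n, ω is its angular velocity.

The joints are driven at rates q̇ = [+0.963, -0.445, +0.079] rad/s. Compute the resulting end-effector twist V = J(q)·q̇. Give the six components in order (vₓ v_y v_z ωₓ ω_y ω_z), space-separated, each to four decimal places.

o_n = [0.8936, 0.4002, -0.0413]
J₁: ẑ×o_n = [-0.4002, 0.8936, 0.0000], ω = ẑ
J2: z=[0.0000, 0.0000, 1.0000] o=[0.6918, 0.1597, 0.1600] → [-0.2405, 0.2018, 0.0000, 0.0000, 0.0000, 1.0000]
J3: z=[-0.7660, 0.6428, 0.0000] o=[1.0775, 0.6193, 0.5200] → [-0.3608, -0.4300, 0.2860, -0.7660, 0.6428, 0.0000]
V = J·q̇ = [-0.3069, 0.7368, 0.0226, -0.0605, 0.0508, 0.5180]

-0.3069 0.7368 0.0226 -0.0605 0.0508 0.5180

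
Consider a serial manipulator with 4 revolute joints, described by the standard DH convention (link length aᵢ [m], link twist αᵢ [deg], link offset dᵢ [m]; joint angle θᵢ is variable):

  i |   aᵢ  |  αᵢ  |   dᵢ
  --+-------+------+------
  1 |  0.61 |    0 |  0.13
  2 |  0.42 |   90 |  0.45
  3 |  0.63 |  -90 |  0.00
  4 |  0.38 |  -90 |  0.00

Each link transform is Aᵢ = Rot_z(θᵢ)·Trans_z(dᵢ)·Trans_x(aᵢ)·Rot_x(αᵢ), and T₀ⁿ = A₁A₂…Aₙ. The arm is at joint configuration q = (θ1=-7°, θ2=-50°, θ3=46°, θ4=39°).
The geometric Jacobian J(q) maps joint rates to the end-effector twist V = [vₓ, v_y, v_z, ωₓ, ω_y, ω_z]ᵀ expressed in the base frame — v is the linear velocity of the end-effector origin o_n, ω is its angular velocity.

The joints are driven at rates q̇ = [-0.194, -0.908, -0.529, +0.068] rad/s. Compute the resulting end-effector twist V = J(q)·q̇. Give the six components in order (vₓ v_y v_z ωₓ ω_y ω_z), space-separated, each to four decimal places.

o_n = [1.3848, -0.8354, 1.2456]
J₁: ẑ×o_n = [0.8354, 1.3848, -0.0000], ω = ẑ
J2: z=[0.0000, 0.0000, 1.0000] o=[0.6055, -0.0743, 0.1300] → [0.7611, 0.7794, -0.0000, 0.0000, 0.0000, 1.0000]
J3: z=[-0.8387, -0.5446, 0.0000] o=[0.8342, -0.4266, 0.5800] → [-0.3625, 0.5582, 0.6428, -0.8387, -0.5446, 0.0000]
J4: z=[-0.3918, 0.6033, 0.6947] o=[1.0726, -0.7936, 1.0332] → [0.1572, 0.3002, -0.1720, -0.3918, 0.6033, 0.6947]
V = J·q̇ = [-0.6507, -1.2512, -0.3517, 0.4170, 0.3291, -1.0548]

-0.6507 -1.2512 -0.3517 0.4170 0.3291 -1.0548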